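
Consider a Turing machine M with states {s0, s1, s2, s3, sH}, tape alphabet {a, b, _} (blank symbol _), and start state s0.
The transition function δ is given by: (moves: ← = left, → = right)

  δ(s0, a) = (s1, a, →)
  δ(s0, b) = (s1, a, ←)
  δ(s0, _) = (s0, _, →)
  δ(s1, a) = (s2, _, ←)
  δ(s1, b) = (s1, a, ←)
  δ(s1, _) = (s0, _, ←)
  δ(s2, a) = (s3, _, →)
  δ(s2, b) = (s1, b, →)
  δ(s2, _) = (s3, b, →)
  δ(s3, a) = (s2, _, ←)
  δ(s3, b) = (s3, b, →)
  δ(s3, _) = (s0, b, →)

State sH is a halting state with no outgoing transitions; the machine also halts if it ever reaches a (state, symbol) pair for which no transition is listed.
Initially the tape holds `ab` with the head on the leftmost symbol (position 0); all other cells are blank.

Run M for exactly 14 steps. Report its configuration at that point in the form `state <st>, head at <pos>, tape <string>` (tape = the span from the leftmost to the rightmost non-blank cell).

state s1, head at 2, tape bba

s0 | _[a]b_   read a → write a, move →, go to s1
s1 | _a[b]_   read b → write a, move ←, go to s1
s1 | _[a]a_   read a → write _, move ←, go to s2
s2 | [_]_a_   read _ → write b, move →, go to s3
s3 | b[_]a_   read _ → write b, move →, go to s0
s0 | bb[a]_   read a → write a, move →, go to s1
s1 | bba[_]   read _ → write _, move ←, go to s0
s0 | bb[a]_   read a → write a, move →, go to s1
s1 | bba[_]   read _ → write _, move ←, go to s0
s0 | bb[a]_   read a → write a, move →, go to s1
s1 | bba[_]   read _ → write _, move ←, go to s0
s0 | bb[a]_   read a → write a, move →, go to s1
s1 | bba[_]   read _ → write _, move ←, go to s0
s0 | bb[a]_   read a → write a, move →, go to s1
s1 | bba[_]
After 14 steps: state s1, head at 2, tape bba.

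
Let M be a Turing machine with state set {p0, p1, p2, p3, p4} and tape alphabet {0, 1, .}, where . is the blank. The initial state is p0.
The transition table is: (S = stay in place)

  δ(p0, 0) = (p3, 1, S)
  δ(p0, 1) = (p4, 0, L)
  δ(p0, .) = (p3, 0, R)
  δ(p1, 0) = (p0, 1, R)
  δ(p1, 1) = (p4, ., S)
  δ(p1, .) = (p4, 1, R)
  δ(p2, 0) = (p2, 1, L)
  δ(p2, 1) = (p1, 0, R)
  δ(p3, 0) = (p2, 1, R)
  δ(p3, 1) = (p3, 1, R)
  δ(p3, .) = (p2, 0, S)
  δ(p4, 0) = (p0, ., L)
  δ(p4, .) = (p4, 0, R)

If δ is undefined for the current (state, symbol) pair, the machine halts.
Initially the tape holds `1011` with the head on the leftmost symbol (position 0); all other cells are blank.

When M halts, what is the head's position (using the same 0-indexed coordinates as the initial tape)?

2

state=p0 head=0 tape=.[1]011   (p0,1)→(p4,0,L)
state=p4 head=-1 tape=[.]0011   (p4,.)→(p4,0,R)
state=p4 head=0 tape=0[0]011   (p4,0)→(p0,.,L)
state=p0 head=-1 tape=[0].011   (p0,0)→(p3,1,S)
state=p3 head=-1 tape=[1].011   (p3,1)→(p3,1,R)
state=p3 head=0 tape=1[.]011   (p3,.)→(p2,0,S)
state=p2 head=0 tape=1[0]011   (p2,0)→(p2,1,L)
state=p2 head=-1 tape=[1]1011   (p2,1)→(p1,0,R)
state=p1 head=0 tape=0[1]011   (p1,1)→(p4,.,S)
state=p4 head=0 tape=0[.]011   (p4,.)→(p4,0,R)
state=p4 head=1 tape=00[0]11   (p4,0)→(p0,.,L)
state=p0 head=0 tape=0[0].11   (p0,0)→(p3,1,S)
state=p3 head=0 tape=0[1].11   (p3,1)→(p3,1,R)
state=p3 head=1 tape=01[.]11   (p3,.)→(p2,0,S)
state=p2 head=1 tape=01[0]11   (p2,0)→(p2,1,L)
state=p2 head=0 tape=0[1]111   (p2,1)→(p1,0,R)
state=p1 head=1 tape=00[1]11   (p1,1)→(p4,.,S)
state=p4 head=1 tape=00[.]11   (p4,.)→(p4,0,R)
state=p4 head=2 tape=000[1]1
At halt the head is at cell 2.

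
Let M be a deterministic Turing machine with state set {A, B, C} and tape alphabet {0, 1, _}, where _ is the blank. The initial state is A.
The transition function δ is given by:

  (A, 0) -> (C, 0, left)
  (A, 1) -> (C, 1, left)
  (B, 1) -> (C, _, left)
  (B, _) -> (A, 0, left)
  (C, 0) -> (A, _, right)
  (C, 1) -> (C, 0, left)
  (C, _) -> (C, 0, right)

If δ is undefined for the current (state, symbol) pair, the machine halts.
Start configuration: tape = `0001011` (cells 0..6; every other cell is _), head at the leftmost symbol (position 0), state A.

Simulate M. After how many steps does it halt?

A | _[0]001011_   read 0 → write 0, move left, go to C
C | [_]0001011_   read _ → write 0, move right, go to C
C | 0[0]001011_   read 0 → write _, move right, go to A
A | 0_[0]01011_   read 0 → write 0, move left, go to C
C | 0[_]001011_   read _ → write 0, move right, go to C
C | 00[0]01011_   read 0 → write _, move right, go to A
A | 00_[0]1011_   read 0 → write 0, move left, go to C
C | 00[_]01011_   read _ → write 0, move right, go to C
C | 000[0]1011_   read 0 → write _, move right, go to A
A | 000_[1]011_   read 1 → write 1, move left, go to C
C | 000[_]1011_   read _ → write 0, move right, go to C
C | 0000[1]011_   read 1 → write 0, move left, go to C
C | 000[0]0011_   read 0 → write _, move right, go to A
A | 000_[0]011_   read 0 → write 0, move left, go to C
C | 000[_]0011_   read _ → write 0, move right, go to C
C | 0000[0]011_   read 0 → write _, move right, go to A
A | 0000_[0]11_   read 0 → write 0, move left, go to C
C | 0000[_]011_   read _ → write 0, move right, go to C
C | 00000[0]11_   read 0 → write _, move right, go to A
A | 00000_[1]1_   read 1 → write 1, move left, go to C
C | 00000[_]11_   read _ → write 0, move right, go to C
C | 000000[1]1_   read 1 → write 0, move left, go to C
C | 00000[0]01_   read 0 → write _, move right, go to A
A | 00000_[0]1_   read 0 → write 0, move left, go to C
C | 00000[_]01_   read _ → write 0, move right, go to C
C | 000000[0]1_   read 0 → write _, move right, go to A
A | 000000_[1]_   read 1 → write 1, move left, go to C
C | 000000[_]1_   read _ → write 0, move right, go to C
C | 0000000[1]_   read 1 → write 0, move left, go to C
C | 000000[0]0_   read 0 → write _, move right, go to A
A | 000000_[0]_   read 0 → write 0, move left, go to C
C | 000000[_]0_   read _ → write 0, move right, go to C
C | 0000000[0]_   read 0 → write _, move right, go to A
A | 0000000_[_]
M halts after 33 transitions.

33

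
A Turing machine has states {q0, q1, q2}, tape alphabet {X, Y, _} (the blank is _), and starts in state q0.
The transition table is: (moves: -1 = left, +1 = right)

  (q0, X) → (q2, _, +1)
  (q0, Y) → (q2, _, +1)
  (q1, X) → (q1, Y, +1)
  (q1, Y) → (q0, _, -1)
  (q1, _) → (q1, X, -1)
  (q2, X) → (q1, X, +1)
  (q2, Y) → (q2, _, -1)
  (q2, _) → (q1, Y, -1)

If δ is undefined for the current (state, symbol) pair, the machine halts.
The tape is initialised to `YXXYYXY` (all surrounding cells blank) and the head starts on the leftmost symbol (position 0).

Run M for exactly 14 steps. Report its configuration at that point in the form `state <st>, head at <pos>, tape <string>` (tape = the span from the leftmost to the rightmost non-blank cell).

state q0, head at 0, tape XYYXY

state=q0 head=0 tape=[Y]XXYYXY   (q0,Y)→(q2,_,+1)
state=q2 head=1 tape=_[X]XYYXY   (q2,X)→(q1,X,+1)
state=q1 head=2 tape=_X[X]YYXY   (q1,X)→(q1,Y,+1)
state=q1 head=3 tape=_XY[Y]YXY   (q1,Y)→(q0,_,-1)
state=q0 head=2 tape=_X[Y]_YXY   (q0,Y)→(q2,_,+1)
state=q2 head=3 tape=_X_[_]YXY   (q2,_)→(q1,Y,-1)
state=q1 head=2 tape=_X[_]YYXY   (q1,_)→(q1,X,-1)
state=q1 head=1 tape=_[X]XYYXY   (q1,X)→(q1,Y,+1)
state=q1 head=2 tape=_Y[X]YYXY   (q1,X)→(q1,Y,+1)
state=q1 head=3 tape=_YY[Y]YXY   (q1,Y)→(q0,_,-1)
state=q0 head=2 tape=_Y[Y]_YXY   (q0,Y)→(q2,_,+1)
state=q2 head=3 tape=_Y_[_]YXY   (q2,_)→(q1,Y,-1)
state=q1 head=2 tape=_Y[_]YYXY   (q1,_)→(q1,X,-1)
state=q1 head=1 tape=_[Y]XYYXY   (q1,Y)→(q0,_,-1)
state=q0 head=0 tape=[_]_XYYXY
After 14 steps: state q0, head at 0, tape XYYXY.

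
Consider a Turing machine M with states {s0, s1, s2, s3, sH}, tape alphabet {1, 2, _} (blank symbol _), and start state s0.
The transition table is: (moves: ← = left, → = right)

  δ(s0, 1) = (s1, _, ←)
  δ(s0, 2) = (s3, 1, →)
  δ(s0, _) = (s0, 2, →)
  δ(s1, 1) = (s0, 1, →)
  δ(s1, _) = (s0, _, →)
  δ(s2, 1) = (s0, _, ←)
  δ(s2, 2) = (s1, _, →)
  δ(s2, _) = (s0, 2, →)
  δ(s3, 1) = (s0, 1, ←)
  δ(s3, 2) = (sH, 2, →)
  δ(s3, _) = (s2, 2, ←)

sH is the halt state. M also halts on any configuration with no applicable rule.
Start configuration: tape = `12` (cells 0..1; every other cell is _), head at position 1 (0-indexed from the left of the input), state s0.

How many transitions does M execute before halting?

s0 | _1[2]__   read 2 → write 1, move →, go to s3
s3 | _11[_]_   read _ → write 2, move ←, go to s2
s2 | _1[1]2_   read 1 → write _, move ←, go to s0
s0 | _[1]_2_   read 1 → write _, move ←, go to s1
s1 | [_]__2_   read _ → write _, move →, go to s0
s0 | _[_]_2_   read _ → write 2, move →, go to s0
s0 | _2[_]2_   read _ → write 2, move →, go to s0
s0 | _22[2]_   read 2 → write 1, move →, go to s3
s3 | _221[_]   read _ → write 2, move ←, go to s2
s2 | _22[1]2   read 1 → write _, move ←, go to s0
s0 | _2[2]_2   read 2 → write 1, move →, go to s3
s3 | _21[_]2   read _ → write 2, move ←, go to s2
s2 | _2[1]22   read 1 → write _, move ←, go to s0
s0 | _[2]_22   read 2 → write 1, move →, go to s3
s3 | _1[_]22   read _ → write 2, move ←, go to s2
s2 | _[1]222   read 1 → write _, move ←, go to s0
s0 | [_]_222   read _ → write 2, move →, go to s0
s0 | 2[_]222   read _ → write 2, move →, go to s0
s0 | 22[2]22   read 2 → write 1, move →, go to s3
s3 | 221[2]2   read 2 → write 2, move →, go to sH
sH | 2212[2]
M halts after 20 transitions.

20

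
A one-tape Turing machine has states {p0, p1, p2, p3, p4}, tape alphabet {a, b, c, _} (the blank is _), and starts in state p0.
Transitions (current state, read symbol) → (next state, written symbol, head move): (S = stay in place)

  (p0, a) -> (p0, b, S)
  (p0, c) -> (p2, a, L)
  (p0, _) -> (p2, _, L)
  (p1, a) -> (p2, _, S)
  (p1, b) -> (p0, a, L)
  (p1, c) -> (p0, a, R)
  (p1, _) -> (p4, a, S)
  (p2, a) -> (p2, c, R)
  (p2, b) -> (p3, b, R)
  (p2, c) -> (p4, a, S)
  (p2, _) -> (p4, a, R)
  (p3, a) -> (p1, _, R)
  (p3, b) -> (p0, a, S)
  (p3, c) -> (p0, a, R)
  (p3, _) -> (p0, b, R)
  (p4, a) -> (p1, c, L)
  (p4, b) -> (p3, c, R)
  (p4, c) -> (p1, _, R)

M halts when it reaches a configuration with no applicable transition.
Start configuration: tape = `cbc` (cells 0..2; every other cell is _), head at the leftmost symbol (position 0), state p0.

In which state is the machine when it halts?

state=p0 head=0 tape=_[c]bc__   (p0,c)→(p2,a,L)
state=p2 head=-1 tape=[_]abc__   (p2,_)→(p4,a,R)
state=p4 head=0 tape=a[a]bc__   (p4,a)→(p1,c,L)
state=p1 head=-1 tape=[a]cbc__   (p1,a)→(p2,_,S)
state=p2 head=-1 tape=[_]cbc__   (p2,_)→(p4,a,R)
state=p4 head=0 tape=a[c]bc__   (p4,c)→(p1,_,R)
state=p1 head=1 tape=a_[b]c__   (p1,b)→(p0,a,L)
state=p0 head=0 tape=a[_]ac__   (p0,_)→(p2,_,L)
state=p2 head=-1 tape=[a]_ac__   (p2,a)→(p2,c,R)
state=p2 head=0 tape=c[_]ac__   (p2,_)→(p4,a,R)
state=p4 head=1 tape=ca[a]c__   (p4,a)→(p1,c,L)
state=p1 head=0 tape=c[a]cc__   (p1,a)→(p2,_,S)
state=p2 head=0 tape=c[_]cc__   (p2,_)→(p4,a,R)
state=p4 head=1 tape=ca[c]c__   (p4,c)→(p1,_,R)
state=p1 head=2 tape=ca_[c]__   (p1,c)→(p0,a,R)
state=p0 head=3 tape=ca_a[_]_   (p0,_)→(p2,_,L)
state=p2 head=2 tape=ca_[a]__   (p2,a)→(p2,c,R)
state=p2 head=3 tape=ca_c[_]_   (p2,_)→(p4,a,R)
state=p4 head=4 tape=ca_ca[_]
No transition is defined for (p4, _); M halts in state p4.

p4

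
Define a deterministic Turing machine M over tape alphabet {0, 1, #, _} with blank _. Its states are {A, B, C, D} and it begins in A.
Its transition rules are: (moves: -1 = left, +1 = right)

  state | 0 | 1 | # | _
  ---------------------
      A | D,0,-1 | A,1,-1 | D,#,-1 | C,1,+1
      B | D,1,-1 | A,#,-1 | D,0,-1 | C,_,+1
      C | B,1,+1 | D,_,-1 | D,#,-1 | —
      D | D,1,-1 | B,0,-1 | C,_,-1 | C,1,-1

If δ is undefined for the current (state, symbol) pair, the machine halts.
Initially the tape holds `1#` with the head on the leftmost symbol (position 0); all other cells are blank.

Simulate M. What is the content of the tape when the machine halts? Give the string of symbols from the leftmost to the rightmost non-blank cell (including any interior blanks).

1_1#

A | ___[1]#   read 1 → write 1, move -1, go to A
A | __[_]1#   read _ → write 1, move +1, go to C
C | __1[1]#   read 1 → write _, move -1, go to D
D | __[1]_#   read 1 → write 0, move -1, go to B
B | _[_]0_#   read _ → write _, move +1, go to C
C | __[0]_#   read 0 → write 1, move +1, go to B
B | __1[_]#   read _ → write _, move +1, go to C
C | __1_[#]   read # → write #, move -1, go to D
D | __1[_]#   read _ → write 1, move -1, go to C
C | __[1]1#   read 1 → write _, move -1, go to D
D | _[_]_1#   read _ → write 1, move -1, go to C
C | [_]1_1#
The non-blank tape span at halt is 1_1#.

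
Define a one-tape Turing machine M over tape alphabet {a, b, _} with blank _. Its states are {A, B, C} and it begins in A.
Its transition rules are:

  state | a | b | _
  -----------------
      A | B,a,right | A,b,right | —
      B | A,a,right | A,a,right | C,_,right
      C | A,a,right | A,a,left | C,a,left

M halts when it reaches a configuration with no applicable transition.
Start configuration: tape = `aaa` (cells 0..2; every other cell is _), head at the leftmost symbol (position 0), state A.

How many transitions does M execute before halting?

9

state=A head=0 tape=[a]aa___   (A,a)→(B,a,right)
state=B head=1 tape=a[a]a___   (B,a)→(A,a,right)
state=A head=2 tape=aa[a]___   (A,a)→(B,a,right)
state=B head=3 tape=aaa[_]__   (B,_)→(C,_,right)
state=C head=4 tape=aaa_[_]_   (C,_)→(C,a,left)
state=C head=3 tape=aaa[_]a_   (C,_)→(C,a,left)
state=C head=2 tape=aa[a]aa_   (C,a)→(A,a,right)
state=A head=3 tape=aaa[a]a_   (A,a)→(B,a,right)
state=B head=4 tape=aaaa[a]_   (B,a)→(A,a,right)
state=A head=5 tape=aaaaa[_]
M halts after 9 transitions.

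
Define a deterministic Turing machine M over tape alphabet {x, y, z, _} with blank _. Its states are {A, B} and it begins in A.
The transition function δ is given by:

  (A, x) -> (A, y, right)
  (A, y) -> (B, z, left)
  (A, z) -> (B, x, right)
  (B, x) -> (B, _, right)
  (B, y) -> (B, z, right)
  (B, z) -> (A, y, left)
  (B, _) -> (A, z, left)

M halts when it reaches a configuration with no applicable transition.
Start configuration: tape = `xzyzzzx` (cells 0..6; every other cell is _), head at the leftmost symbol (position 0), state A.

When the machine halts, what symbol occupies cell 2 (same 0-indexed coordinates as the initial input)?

x

state=A head=0 tape=[x]zyzzzx_   (A,x)→(A,y,right)
state=A head=1 tape=y[z]yzzzx_   (A,z)→(B,x,right)
state=B head=2 tape=yx[y]zzzx_   (B,y)→(B,z,right)
state=B head=3 tape=yxz[z]zzx_   (B,z)→(A,y,left)
state=A head=2 tape=yx[z]yzzx_   (A,z)→(B,x,right)
state=B head=3 tape=yxx[y]zzx_   (B,y)→(B,z,right)
state=B head=4 tape=yxxz[z]zx_   (B,z)→(A,y,left)
state=A head=3 tape=yxx[z]yzx_   (A,z)→(B,x,right)
state=B head=4 tape=yxxx[y]zx_   (B,y)→(B,z,right)
state=B head=5 tape=yxxxz[z]x_   (B,z)→(A,y,left)
state=A head=4 tape=yxxx[z]yx_   (A,z)→(B,x,right)
state=B head=5 tape=yxxxx[y]x_   (B,y)→(B,z,right)
state=B head=6 tape=yxxxxz[x]_   (B,x)→(B,_,right)
state=B head=7 tape=yxxxxz_[_]   (B,_)→(A,z,left)
state=A head=6 tape=yxxxxz[_]z
Cell 2 holds x when M halts.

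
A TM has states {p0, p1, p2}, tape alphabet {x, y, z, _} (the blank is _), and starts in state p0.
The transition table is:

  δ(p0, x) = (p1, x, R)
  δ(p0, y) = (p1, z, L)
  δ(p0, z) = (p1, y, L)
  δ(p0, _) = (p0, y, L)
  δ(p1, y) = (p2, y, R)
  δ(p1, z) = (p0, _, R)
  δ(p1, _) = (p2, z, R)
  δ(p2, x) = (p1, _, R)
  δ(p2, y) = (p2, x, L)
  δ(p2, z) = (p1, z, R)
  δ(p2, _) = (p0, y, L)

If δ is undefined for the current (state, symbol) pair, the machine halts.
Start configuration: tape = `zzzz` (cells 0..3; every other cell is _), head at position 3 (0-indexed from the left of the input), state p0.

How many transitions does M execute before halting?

20

state=p0 head=3 tape=zzz[z]___   (p0,z)→(p1,y,L)
state=p1 head=2 tape=zz[z]y___   (p1,z)→(p0,_,R)
state=p0 head=3 tape=zz_[y]___   (p0,y)→(p1,z,L)
state=p1 head=2 tape=zz[_]z___   (p1,_)→(p2,z,R)
state=p2 head=3 tape=zzz[z]___   (p2,z)→(p1,z,R)
state=p1 head=4 tape=zzzz[_]__   (p1,_)→(p2,z,R)
state=p2 head=5 tape=zzzzz[_]_   (p2,_)→(p0,y,L)
state=p0 head=4 tape=zzzz[z]y_   (p0,z)→(p1,y,L)
state=p1 head=3 tape=zzz[z]yy_   (p1,z)→(p0,_,R)
state=p0 head=4 tape=zzz_[y]y_   (p0,y)→(p1,z,L)
state=p1 head=3 tape=zzz[_]zy_   (p1,_)→(p2,z,R)
state=p2 head=4 tape=zzzz[z]y_   (p2,z)→(p1,z,R)
state=p1 head=5 tape=zzzzz[y]_   (p1,y)→(p2,y,R)
state=p2 head=6 tape=zzzzzy[_]   (p2,_)→(p0,y,L)
state=p0 head=5 tape=zzzzz[y]y   (p0,y)→(p1,z,L)
state=p1 head=4 tape=zzzz[z]zy   (p1,z)→(p0,_,R)
state=p0 head=5 tape=zzzz_[z]y   (p0,z)→(p1,y,L)
state=p1 head=4 tape=zzzz[_]yy   (p1,_)→(p2,z,R)
state=p2 head=5 tape=zzzzz[y]y   (p2,y)→(p2,x,L)
state=p2 head=4 tape=zzzz[z]xy   (p2,z)→(p1,z,R)
state=p1 head=5 tape=zzzzz[x]y
M halts after 20 transitions.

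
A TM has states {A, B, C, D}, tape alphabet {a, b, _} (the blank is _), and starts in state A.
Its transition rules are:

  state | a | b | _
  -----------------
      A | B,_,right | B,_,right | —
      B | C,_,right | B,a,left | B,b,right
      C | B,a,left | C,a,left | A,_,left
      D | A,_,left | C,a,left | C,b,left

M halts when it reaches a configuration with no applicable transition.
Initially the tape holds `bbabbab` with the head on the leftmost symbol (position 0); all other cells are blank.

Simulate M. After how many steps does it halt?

A | [b]babbab_   read b → write _, move right, go to B
B | _[b]abbab_   read b → write a, move left, go to B
B | [_]aabbab_   read _ → write b, move right, go to B
B | b[a]abbab_   read a → write _, move right, go to C
C | b_[a]bbab_   read a → write a, move left, go to B
B | b[_]abbab_   read _ → write b, move right, go to B
B | bb[a]bbab_   read a → write _, move right, go to C
C | bb_[b]bab_   read b → write a, move left, go to C
C | bb[_]abab_   read _ → write _, move left, go to A
A | b[b]_abab_   read b → write _, move right, go to B
B | b_[_]abab_   read _ → write b, move right, go to B
B | b_b[a]bab_   read a → write _, move right, go to C
C | b_b_[b]ab_   read b → write a, move left, go to C
C | b_b[_]aab_   read _ → write _, move left, go to A
A | b_[b]_aab_   read b → write _, move right, go to B
B | b__[_]aab_   read _ → write b, move right, go to B
B | b__b[a]ab_   read a → write _, move right, go to C
C | b__b_[a]b_   read a → write a, move left, go to B
B | b__b[_]ab_   read _ → write b, move right, go to B
B | b__bb[a]b_   read a → write _, move right, go to C
C | b__bb_[b]_   read b → write a, move left, go to C
C | b__bb[_]a_   read _ → write _, move left, go to A
A | b__b[b]_a_   read b → write _, move right, go to B
B | b__b_[_]a_   read _ → write b, move right, go to B
B | b__b_b[a]_   read a → write _, move right, go to C
C | b__b_b_[_]   read _ → write _, move left, go to A
A | b__b_b[_]_
M halts after 26 transitions.

26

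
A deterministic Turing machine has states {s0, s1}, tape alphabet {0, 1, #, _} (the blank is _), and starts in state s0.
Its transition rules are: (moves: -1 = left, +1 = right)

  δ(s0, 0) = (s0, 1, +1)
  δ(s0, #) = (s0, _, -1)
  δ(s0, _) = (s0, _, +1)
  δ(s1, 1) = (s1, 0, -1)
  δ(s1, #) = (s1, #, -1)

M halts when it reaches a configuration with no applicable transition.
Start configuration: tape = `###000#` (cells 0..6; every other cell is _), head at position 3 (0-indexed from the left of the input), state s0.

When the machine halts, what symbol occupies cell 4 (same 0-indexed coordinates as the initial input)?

s0 | ###[0]00#   read 0 → write 1, move +1, go to s0
s0 | ###1[0]0#   read 0 → write 1, move +1, go to s0
s0 | ###11[0]#   read 0 → write 1, move +1, go to s0
s0 | ###111[#]   read # → write _, move -1, go to s0
s0 | ###11[1]_
Cell 4 holds 1 when M halts.

1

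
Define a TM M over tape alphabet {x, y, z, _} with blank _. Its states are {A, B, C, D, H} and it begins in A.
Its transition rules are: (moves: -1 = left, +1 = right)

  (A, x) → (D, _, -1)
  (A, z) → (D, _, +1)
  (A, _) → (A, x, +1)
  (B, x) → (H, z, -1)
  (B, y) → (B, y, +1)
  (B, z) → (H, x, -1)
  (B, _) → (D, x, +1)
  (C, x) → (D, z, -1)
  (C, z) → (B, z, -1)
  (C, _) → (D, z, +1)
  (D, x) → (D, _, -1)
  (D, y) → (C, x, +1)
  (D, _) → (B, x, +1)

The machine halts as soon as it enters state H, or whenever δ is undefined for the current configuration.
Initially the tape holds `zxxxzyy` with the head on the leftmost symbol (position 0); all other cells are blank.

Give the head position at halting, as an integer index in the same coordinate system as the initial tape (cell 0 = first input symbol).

state=A head=0 tape=__[z]xxxzyy   (A,z)→(D,_,+1)
state=D head=1 tape=___[x]xxzyy   (D,x)→(D,_,-1)
state=D head=0 tape=__[_]_xxzyy   (D,_)→(B,x,+1)
state=B head=1 tape=__x[_]xxzyy   (B,_)→(D,x,+1)
state=D head=2 tape=__xx[x]xzyy   (D,x)→(D,_,-1)
state=D head=1 tape=__x[x]_xzyy   (D,x)→(D,_,-1)
state=D head=0 tape=__[x]__xzyy   (D,x)→(D,_,-1)
state=D head=-1 tape=_[_]___xzyy   (D,_)→(B,x,+1)
state=B head=0 tape=_x[_]__xzyy   (B,_)→(D,x,+1)
state=D head=1 tape=_xx[_]_xzyy   (D,_)→(B,x,+1)
state=B head=2 tape=_xxx[_]xzyy   (B,_)→(D,x,+1)
state=D head=3 tape=_xxxx[x]zyy   (D,x)→(D,_,-1)
state=D head=2 tape=_xxx[x]_zyy   (D,x)→(D,_,-1)
state=D head=1 tape=_xx[x]__zyy   (D,x)→(D,_,-1)
state=D head=0 tape=_x[x]___zyy   (D,x)→(D,_,-1)
state=D head=-1 tape=_[x]____zyy   (D,x)→(D,_,-1)
state=D head=-2 tape=[_]_____zyy   (D,_)→(B,x,+1)
state=B head=-1 tape=x[_]____zyy   (B,_)→(D,x,+1)
state=D head=0 tape=xx[_]___zyy   (D,_)→(B,x,+1)
state=B head=1 tape=xxx[_]__zyy   (B,_)→(D,x,+1)
state=D head=2 tape=xxxx[_]_zyy   (D,_)→(B,x,+1)
state=B head=3 tape=xxxxx[_]zyy   (B,_)→(D,x,+1)
state=D head=4 tape=xxxxxx[z]yy
At halt the head is at cell 4.

4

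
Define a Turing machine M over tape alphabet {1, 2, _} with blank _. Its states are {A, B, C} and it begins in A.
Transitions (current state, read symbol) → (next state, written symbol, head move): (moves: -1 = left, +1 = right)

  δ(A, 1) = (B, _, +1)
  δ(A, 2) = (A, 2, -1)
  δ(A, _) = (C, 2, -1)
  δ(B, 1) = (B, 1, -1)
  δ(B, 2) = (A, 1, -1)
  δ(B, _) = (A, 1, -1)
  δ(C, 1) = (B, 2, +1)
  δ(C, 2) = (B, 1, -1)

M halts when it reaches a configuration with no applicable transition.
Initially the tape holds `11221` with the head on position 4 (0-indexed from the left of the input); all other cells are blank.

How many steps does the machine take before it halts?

state=A head=4 tape=__1122[1]_   (A,1)→(B,_,+1)
state=B head=5 tape=__1122_[_]   (B,_)→(A,1,-1)
state=A head=4 tape=__1122[_]1   (A,_)→(C,2,-1)
state=C head=3 tape=__112[2]21   (C,2)→(B,1,-1)
state=B head=2 tape=__11[2]121   (B,2)→(A,1,-1)
state=A head=1 tape=__1[1]1121   (A,1)→(B,_,+1)
state=B head=2 tape=__1_[1]121   (B,1)→(B,1,-1)
state=B head=1 tape=__1[_]1121   (B,_)→(A,1,-1)
state=A head=0 tape=__[1]11121   (A,1)→(B,_,+1)
state=B head=1 tape=___[1]1121   (B,1)→(B,1,-1)
state=B head=0 tape=__[_]11121   (B,_)→(A,1,-1)
state=A head=-1 tape=_[_]111121   (A,_)→(C,2,-1)
state=C head=-2 tape=[_]2111121
M halts after 12 transitions.

12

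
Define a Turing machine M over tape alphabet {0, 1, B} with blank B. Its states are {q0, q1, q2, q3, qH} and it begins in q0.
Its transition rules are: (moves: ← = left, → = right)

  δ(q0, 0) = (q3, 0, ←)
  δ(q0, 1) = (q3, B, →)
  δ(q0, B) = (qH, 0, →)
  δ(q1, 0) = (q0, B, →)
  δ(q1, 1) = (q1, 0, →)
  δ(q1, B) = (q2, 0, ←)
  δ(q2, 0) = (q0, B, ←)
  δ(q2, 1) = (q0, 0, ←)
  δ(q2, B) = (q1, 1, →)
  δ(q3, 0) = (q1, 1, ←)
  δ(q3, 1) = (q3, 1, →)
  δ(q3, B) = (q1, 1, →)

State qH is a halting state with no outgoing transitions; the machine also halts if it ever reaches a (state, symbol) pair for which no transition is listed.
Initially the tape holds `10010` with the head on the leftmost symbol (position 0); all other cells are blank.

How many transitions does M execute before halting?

q0 | B[1]0010B   read 1 → write B, move →, go to q3
q3 | BB[0]010B   read 0 → write 1, move ←, go to q1
q1 | B[B]1010B   read B → write 0, move ←, go to q2
q2 | [B]01010B   read B → write 1, move →, go to q1
q1 | 1[0]1010B   read 0 → write B, move →, go to q0
q0 | 1B[1]010B   read 1 → write B, move →, go to q3
q3 | 1BB[0]10B   read 0 → write 1, move ←, go to q1
q1 | 1B[B]110B   read B → write 0, move ←, go to q2
q2 | 1[B]0110B   read B → write 1, move →, go to q1
q1 | 11[0]110B   read 0 → write B, move →, go to q0
q0 | 11B[1]10B   read 1 → write B, move →, go to q3
q3 | 11BB[1]0B   read 1 → write 1, move →, go to q3
q3 | 11BB1[0]B   read 0 → write 1, move ←, go to q1
q1 | 11BB[1]1B   read 1 → write 0, move →, go to q1
q1 | 11BB0[1]B   read 1 → write 0, move →, go to q1
q1 | 11BB00[B]   read B → write 0, move ←, go to q2
q2 | 11BB0[0]0   read 0 → write B, move ←, go to q0
q0 | 11BB[0]B0   read 0 → write 0, move ←, go to q3
q3 | 11B[B]0B0   read B → write 1, move →, go to q1
q1 | 11B1[0]B0   read 0 → write B, move →, go to q0
q0 | 11B1B[B]0   read B → write 0, move →, go to qH
qH | 11B1B0[0]
M halts after 21 transitions.

21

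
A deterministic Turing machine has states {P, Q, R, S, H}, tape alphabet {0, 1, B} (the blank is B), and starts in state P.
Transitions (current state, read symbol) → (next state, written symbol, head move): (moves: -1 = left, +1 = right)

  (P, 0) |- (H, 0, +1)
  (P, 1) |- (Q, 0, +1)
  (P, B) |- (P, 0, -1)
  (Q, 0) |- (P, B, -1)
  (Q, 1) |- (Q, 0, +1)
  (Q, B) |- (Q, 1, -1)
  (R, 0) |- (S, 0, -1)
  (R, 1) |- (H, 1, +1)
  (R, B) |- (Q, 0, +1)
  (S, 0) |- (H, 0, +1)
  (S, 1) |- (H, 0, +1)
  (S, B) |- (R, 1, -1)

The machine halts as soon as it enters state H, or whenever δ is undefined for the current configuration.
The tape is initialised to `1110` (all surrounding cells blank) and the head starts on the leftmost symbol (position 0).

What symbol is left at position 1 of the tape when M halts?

0

P | [1]110   read 1 → write 0, move +1, go to Q
Q | 0[1]10   read 1 → write 0, move +1, go to Q
Q | 00[1]0   read 1 → write 0, move +1, go to Q
Q | 000[0]   read 0 → write B, move -1, go to P
P | 00[0]B   read 0 → write 0, move +1, go to H
H | 000[B]
Cell 1 holds 0 when M halts.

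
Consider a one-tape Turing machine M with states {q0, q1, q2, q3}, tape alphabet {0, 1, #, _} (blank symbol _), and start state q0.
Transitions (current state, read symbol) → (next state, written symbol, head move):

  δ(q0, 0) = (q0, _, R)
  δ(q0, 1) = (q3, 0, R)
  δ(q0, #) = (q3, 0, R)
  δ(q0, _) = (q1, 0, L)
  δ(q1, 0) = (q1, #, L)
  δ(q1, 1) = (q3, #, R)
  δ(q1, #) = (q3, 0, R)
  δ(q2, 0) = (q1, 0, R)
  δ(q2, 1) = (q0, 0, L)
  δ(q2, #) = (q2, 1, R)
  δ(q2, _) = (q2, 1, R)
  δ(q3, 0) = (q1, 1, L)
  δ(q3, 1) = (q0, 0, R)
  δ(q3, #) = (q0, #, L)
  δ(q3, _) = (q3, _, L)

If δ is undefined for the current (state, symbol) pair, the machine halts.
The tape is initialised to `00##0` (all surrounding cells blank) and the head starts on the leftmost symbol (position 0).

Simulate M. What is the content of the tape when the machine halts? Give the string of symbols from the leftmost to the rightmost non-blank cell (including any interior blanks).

#1

state=q0 head=0 tape=[0]0##0   (q0,0)→(q0,_,R)
state=q0 head=1 tape=_[0]##0   (q0,0)→(q0,_,R)
state=q0 head=2 tape=__[#]#0   (q0,#)→(q3,0,R)
state=q3 head=3 tape=__0[#]0   (q3,#)→(q0,#,L)
state=q0 head=2 tape=__[0]#0   (q0,0)→(q0,_,R)
state=q0 head=3 tape=___[#]0   (q0,#)→(q3,0,R)
state=q3 head=4 tape=___0[0]   (q3,0)→(q1,1,L)
state=q1 head=3 tape=___[0]1   (q1,0)→(q1,#,L)
state=q1 head=2 tape=__[_]#1
The non-blank tape span at halt is #1.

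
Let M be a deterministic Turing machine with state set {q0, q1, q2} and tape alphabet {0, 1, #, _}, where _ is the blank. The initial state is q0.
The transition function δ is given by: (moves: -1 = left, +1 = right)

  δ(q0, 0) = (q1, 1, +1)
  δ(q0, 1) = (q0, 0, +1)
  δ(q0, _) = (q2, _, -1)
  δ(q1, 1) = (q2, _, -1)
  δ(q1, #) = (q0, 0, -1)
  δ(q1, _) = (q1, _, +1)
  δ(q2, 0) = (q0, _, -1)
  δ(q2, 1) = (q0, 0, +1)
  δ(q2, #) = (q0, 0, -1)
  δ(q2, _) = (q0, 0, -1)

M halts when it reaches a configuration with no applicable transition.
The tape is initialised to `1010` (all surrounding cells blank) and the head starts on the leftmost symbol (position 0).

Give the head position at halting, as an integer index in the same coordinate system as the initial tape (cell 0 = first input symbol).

state=q0 head=0 tape=[1]010   (q0,1)→(q0,0,+1)
state=q0 head=1 tape=0[0]10   (q0,0)→(q1,1,+1)
state=q1 head=2 tape=01[1]0   (q1,1)→(q2,_,-1)
state=q2 head=1 tape=0[1]_0   (q2,1)→(q0,0,+1)
state=q0 head=2 tape=00[_]0   (q0,_)→(q2,_,-1)
state=q2 head=1 tape=0[0]_0   (q2,0)→(q0,_,-1)
state=q0 head=0 tape=[0]__0   (q0,0)→(q1,1,+1)
state=q1 head=1 tape=1[_]_0   (q1,_)→(q1,_,+1)
state=q1 head=2 tape=1_[_]0   (q1,_)→(q1,_,+1)
state=q1 head=3 tape=1__[0]
At halt the head is at cell 3.

3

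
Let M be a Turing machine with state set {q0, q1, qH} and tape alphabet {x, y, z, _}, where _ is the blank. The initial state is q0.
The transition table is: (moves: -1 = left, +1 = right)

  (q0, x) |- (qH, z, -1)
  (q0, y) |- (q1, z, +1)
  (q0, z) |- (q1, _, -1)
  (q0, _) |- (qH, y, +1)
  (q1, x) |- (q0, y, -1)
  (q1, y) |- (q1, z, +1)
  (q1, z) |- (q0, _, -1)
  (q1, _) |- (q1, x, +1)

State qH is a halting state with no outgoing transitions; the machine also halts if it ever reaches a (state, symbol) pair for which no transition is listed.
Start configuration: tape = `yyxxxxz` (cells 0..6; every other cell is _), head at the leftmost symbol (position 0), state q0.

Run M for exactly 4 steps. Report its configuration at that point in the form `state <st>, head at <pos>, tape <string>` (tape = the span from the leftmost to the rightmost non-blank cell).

state q1, head at 0, tape z_yxxxz

state=q0 head=0 tape=[y]yxxxxz   (q0,y)→(q1,z,+1)
state=q1 head=1 tape=z[y]xxxxz   (q1,y)→(q1,z,+1)
state=q1 head=2 tape=zz[x]xxxz   (q1,x)→(q0,y,-1)
state=q0 head=1 tape=z[z]yxxxz   (q0,z)→(q1,_,-1)
state=q1 head=0 tape=[z]_yxxxz
After 4 steps: state q1, head at 0, tape z_yxxxz.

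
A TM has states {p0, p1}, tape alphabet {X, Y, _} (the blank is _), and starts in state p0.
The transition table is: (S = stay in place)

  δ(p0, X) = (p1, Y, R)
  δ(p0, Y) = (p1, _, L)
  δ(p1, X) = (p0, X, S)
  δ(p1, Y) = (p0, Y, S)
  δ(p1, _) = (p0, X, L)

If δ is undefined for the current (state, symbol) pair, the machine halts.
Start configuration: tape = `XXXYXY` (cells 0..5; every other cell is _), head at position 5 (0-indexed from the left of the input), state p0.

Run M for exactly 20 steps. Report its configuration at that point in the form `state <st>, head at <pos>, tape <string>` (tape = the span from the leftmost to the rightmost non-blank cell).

p0 | __XXXYX[Y]   read Y → write _, move L, go to p1
p1 | __XXXY[X]_   read X → write X, move S, go to p0
p0 | __XXXY[X]_   read X → write Y, move R, go to p1
p1 | __XXXYY[_]   read _ → write X, move L, go to p0
p0 | __XXXY[Y]X   read Y → write _, move L, go to p1
p1 | __XXX[Y]_X   read Y → write Y, move S, go to p0
p0 | __XXX[Y]_X   read Y → write _, move L, go to p1
p1 | __XX[X]__X   read X → write X, move S, go to p0
p0 | __XX[X]__X   read X → write Y, move R, go to p1
p1 | __XXY[_]_X   read _ → write X, move L, go to p0
p0 | __XX[Y]X_X   read Y → write _, move L, go to p1
p1 | __X[X]_X_X   read X → write X, move S, go to p0
p0 | __X[X]_X_X   read X → write Y, move R, go to p1
p1 | __XY[_]X_X   read _ → write X, move L, go to p0
p0 | __X[Y]XX_X   read Y → write _, move L, go to p1
p1 | __[X]_XX_X   read X → write X, move S, go to p0
p0 | __[X]_XX_X   read X → write Y, move R, go to p1
p1 | __Y[_]XX_X   read _ → write X, move L, go to p0
p0 | __[Y]XXX_X   read Y → write _, move L, go to p1
p1 | _[_]_XXX_X   read _ → write X, move L, go to p0
p0 | [_]X_XXX_X
After 20 steps: state p0, head at -2, tape X_XXX_X.

state p0, head at -2, tape X_XXX_X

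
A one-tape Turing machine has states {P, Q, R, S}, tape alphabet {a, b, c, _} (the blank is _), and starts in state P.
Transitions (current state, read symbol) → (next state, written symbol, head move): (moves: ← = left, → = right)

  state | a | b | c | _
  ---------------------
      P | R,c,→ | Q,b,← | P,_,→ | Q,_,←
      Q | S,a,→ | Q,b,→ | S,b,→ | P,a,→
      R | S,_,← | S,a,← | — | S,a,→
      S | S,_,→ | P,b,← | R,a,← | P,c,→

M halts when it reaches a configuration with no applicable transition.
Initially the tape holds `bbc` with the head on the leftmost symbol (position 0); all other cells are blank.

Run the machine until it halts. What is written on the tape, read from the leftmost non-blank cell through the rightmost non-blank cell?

bca_bc

P | ___[b]bc   read b → write b, move ←, go to Q
Q | __[_]bbc   read _ → write a, move →, go to P
P | __a[b]bc   read b → write b, move ←, go to Q
Q | __[a]bbc   read a → write a, move →, go to S
S | __a[b]bc   read b → write b, move ←, go to P
P | __[a]bbc   read a → write c, move →, go to R
R | __c[b]bc   read b → write a, move ←, go to S
S | __[c]abc   read c → write a, move ←, go to R
R | _[_]aabc   read _ → write a, move →, go to S
S | _a[a]abc   read a → write _, move →, go to S
S | _a_[a]bc   read a → write _, move →, go to S
S | _a__[b]c   read b → write b, move ←, go to P
P | _a_[_]bc   read _ → write _, move ←, go to Q
Q | _a[_]_bc   read _ → write a, move →, go to P
P | _aa[_]bc   read _ → write _, move ←, go to Q
Q | _a[a]_bc   read a → write a, move →, go to S
S | _aa[_]bc   read _ → write c, move →, go to P
P | _aac[b]c   read b → write b, move ←, go to Q
Q | _aa[c]bc   read c → write b, move →, go to S
S | _aab[b]c   read b → write b, move ←, go to P
P | _aa[b]bc   read b → write b, move ←, go to Q
Q | _a[a]bbc   read a → write a, move →, go to S
S | _aa[b]bc   read b → write b, move ←, go to P
P | _a[a]bbc   read a → write c, move →, go to R
R | _ac[b]bc   read b → write a, move ←, go to S
S | _a[c]abc   read c → write a, move ←, go to R
R | _[a]aabc   read a → write _, move ←, go to S
S | [_]_aabc   read _ → write c, move →, go to P
P | c[_]aabc   read _ → write _, move ←, go to Q
Q | [c]_aabc   read c → write b, move →, go to S
S | b[_]aabc   read _ → write c, move →, go to P
P | bc[a]abc   read a → write c, move →, go to R
R | bcc[a]bc   read a → write _, move ←, go to S
S | bc[c]_bc   read c → write a, move ←, go to R
R | b[c]a_bc
The non-blank tape span at halt is bca_bc.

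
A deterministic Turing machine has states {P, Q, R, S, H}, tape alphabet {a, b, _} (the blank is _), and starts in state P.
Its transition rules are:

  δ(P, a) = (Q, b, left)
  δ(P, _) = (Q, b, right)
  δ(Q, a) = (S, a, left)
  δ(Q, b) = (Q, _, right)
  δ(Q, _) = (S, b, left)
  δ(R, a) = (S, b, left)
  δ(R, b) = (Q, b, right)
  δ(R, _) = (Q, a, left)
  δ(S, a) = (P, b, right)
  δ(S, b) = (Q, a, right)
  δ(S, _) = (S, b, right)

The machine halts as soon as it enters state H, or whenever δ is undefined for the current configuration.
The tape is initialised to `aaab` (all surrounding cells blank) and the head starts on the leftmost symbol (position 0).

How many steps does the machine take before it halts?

P | __[a]aab__   read a → write b, move left, go to Q
Q | _[_]baab__   read _ → write b, move left, go to S
S | [_]bbaab__   read _ → write b, move right, go to S
S | b[b]baab__   read b → write a, move right, go to Q
Q | ba[b]aab__   read b → write _, move right, go to Q
Q | ba_[a]ab__   read a → write a, move left, go to S
S | ba[_]aab__   read _ → write b, move right, go to S
S | bab[a]ab__   read a → write b, move right, go to P
P | babb[a]b__   read a → write b, move left, go to Q
Q | bab[b]bb__   read b → write _, move right, go to Q
Q | bab_[b]b__   read b → write _, move right, go to Q
Q | bab__[b]__   read b → write _, move right, go to Q
Q | bab___[_]_   read _ → write b, move left, go to S
S | bab__[_]b_   read _ → write b, move right, go to S
S | bab__b[b]_   read b → write a, move right, go to Q
Q | bab__ba[_]   read _ → write b, move left, go to S
S | bab__b[a]b   read a → write b, move right, go to P
P | bab__bb[b]
M halts after 17 transitions.

17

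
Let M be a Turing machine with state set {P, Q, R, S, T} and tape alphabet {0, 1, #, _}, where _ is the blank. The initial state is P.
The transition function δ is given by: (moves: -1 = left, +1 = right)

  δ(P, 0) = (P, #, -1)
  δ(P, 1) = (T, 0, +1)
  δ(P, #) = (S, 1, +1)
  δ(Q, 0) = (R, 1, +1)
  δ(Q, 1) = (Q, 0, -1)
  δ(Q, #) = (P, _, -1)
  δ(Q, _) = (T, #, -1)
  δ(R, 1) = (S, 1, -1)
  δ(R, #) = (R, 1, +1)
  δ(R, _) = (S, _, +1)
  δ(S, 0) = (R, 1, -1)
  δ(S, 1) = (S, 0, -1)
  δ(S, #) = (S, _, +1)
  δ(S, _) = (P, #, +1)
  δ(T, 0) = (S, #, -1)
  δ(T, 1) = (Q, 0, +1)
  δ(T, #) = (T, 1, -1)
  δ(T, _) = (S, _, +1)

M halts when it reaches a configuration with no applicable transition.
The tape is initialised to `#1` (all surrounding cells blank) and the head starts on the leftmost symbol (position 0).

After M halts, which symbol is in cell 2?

#

state=P head=0 tape=_[#]1__   (P,#)→(S,1,+1)
state=S head=1 tape=_1[1]__   (S,1)→(S,0,-1)
state=S head=0 tape=_[1]0__   (S,1)→(S,0,-1)
state=S head=-1 tape=[_]00__   (S,_)→(P,#,+1)
state=P head=0 tape=#[0]0__   (P,0)→(P,#,-1)
state=P head=-1 tape=[#]#0__   (P,#)→(S,1,+1)
state=S head=0 tape=1[#]0__   (S,#)→(S,_,+1)
state=S head=1 tape=1_[0]__   (S,0)→(R,1,-1)
state=R head=0 tape=1[_]1__   (R,_)→(S,_,+1)
state=S head=1 tape=1_[1]__   (S,1)→(S,0,-1)
state=S head=0 tape=1[_]0__   (S,_)→(P,#,+1)
state=P head=1 tape=1#[0]__   (P,0)→(P,#,-1)
state=P head=0 tape=1[#]#__   (P,#)→(S,1,+1)
state=S head=1 tape=11[#]__   (S,#)→(S,_,+1)
state=S head=2 tape=11_[_]_   (S,_)→(P,#,+1)
state=P head=3 tape=11_#[_]
Cell 2 holds # when M halts.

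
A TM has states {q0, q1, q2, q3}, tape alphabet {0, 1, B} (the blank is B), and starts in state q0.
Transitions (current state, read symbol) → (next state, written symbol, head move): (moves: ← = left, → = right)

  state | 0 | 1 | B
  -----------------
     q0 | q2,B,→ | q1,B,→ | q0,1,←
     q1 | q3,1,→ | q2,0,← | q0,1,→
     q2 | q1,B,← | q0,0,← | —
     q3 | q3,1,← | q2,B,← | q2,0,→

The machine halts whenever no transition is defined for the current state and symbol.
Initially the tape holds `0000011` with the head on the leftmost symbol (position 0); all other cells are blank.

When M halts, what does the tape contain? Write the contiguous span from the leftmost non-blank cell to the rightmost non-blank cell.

000011

state=q0 head=0 tape=[0]000011   (q0,0)→(q2,B,→)
state=q2 head=1 tape=B[0]00011   (q2,0)→(q1,B,←)
state=q1 head=0 tape=[B]B00011   (q1,B)→(q0,1,→)
state=q0 head=1 tape=1[B]00011   (q0,B)→(q0,1,←)
state=q0 head=0 tape=[1]100011   (q0,1)→(q1,B,→)
state=q1 head=1 tape=B[1]00011   (q1,1)→(q2,0,←)
state=q2 head=0 tape=[B]000011
The non-blank tape span at halt is 000011.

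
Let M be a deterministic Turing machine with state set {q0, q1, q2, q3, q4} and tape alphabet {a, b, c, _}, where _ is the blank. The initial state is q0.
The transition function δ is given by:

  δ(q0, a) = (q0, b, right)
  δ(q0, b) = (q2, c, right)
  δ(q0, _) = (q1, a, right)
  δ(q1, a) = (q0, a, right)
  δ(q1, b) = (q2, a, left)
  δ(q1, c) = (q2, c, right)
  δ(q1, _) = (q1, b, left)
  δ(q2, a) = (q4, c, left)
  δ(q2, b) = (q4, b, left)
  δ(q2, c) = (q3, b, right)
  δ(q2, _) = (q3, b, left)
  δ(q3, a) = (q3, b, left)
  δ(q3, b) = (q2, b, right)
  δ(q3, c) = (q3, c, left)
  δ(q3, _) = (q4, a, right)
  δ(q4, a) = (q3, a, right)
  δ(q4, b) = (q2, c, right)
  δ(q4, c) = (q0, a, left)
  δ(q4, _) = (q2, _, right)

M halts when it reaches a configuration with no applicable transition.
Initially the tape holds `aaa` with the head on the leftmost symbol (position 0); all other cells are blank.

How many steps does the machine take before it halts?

q0 | _[a]aa___   read a → write b, move right, go to q0
q0 | _b[a]a___   read a → write b, move right, go to q0
q0 | _bb[a]___   read a → write b, move right, go to q0
q0 | _bbb[_]__   read _ → write a, move right, go to q1
q1 | _bbba[_]_   read _ → write b, move left, go to q1
q1 | _bbb[a]b_   read a → write a, move right, go to q0
q0 | _bbba[b]_   read b → write c, move right, go to q2
q2 | _bbbac[_]   read _ → write b, move left, go to q3
q3 | _bbba[c]b   read c → write c, move left, go to q3
q3 | _bbb[a]cb   read a → write b, move left, go to q3
q3 | _bb[b]bcb   read b → write b, move right, go to q2
q2 | _bbb[b]cb   read b → write b, move left, go to q4
q4 | _bb[b]bcb   read b → write c, move right, go to q2
q2 | _bbc[b]cb   read b → write b, move left, go to q4
q4 | _bb[c]bcb   read c → write a, move left, go to q0
q0 | _b[b]abcb   read b → write c, move right, go to q2
q2 | _bc[a]bcb   read a → write c, move left, go to q4
q4 | _b[c]cbcb   read c → write a, move left, go to q0
q0 | _[b]acbcb   read b → write c, move right, go to q2
q2 | _c[a]cbcb   read a → write c, move left, go to q4
q4 | _[c]ccbcb   read c → write a, move left, go to q0
q0 | [_]accbcb   read _ → write a, move right, go to q1
q1 | a[a]ccbcb   read a → write a, move right, go to q0
q0 | aa[c]cbcb
M halts after 23 transitions.

23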